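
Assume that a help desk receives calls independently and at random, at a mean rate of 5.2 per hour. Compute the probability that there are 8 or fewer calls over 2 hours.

Over the interval, μ = 5.2 × 2 = 10.4 (2 hours).
P(N ≤ 8) = Σ_{j=0}^{8} e^(−μ) μ^j/j! ≈ 0.2896.

0.2896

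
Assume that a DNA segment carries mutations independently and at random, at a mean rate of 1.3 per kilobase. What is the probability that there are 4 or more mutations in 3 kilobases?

0.5468

Over the interval, μ = 1.3 × 3 = 3.9 (3 kilobases).
P(N ≥ 4) = 1 − P(N ≤ 3) = 1 − Σ_{j=0}^{3} e^(−μ) μ^j/j! ≈ 0.5468.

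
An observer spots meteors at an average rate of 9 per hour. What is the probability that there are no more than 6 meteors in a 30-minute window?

0.8311

Over the interval, μ = 9 × 0.5 = 4.5 (a 30-minute window = 0.5 hours).
P(N ≤ 6) = Σ_{j=0}^{6} e^(−μ) μ^j/j! ≈ 0.8311.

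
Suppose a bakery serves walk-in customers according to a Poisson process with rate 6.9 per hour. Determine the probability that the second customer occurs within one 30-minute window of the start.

Over the interval, μ = 6.9 × 0.5 = 3.45 (a 30-minute window = 0.5 hours).
The second arrival falls in the interval iff at least 2 events occur there: P(S_2 ≤ t) = P(N ≥ 2) = 1 − P(N ≤ 1) ≈ 0.8587.

0.8587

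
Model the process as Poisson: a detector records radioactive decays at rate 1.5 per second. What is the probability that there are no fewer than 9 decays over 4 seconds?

0.1528

Over the interval, μ = 1.5 × 4 = 6 (4 seconds).
P(N ≥ 9) = 1 − P(N ≤ 8) = 1 − Σ_{j=0}^{8} e^(−μ) μ^j/j! ≈ 0.1528.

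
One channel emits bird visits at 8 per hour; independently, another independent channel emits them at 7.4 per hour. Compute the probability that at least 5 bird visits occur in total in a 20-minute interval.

0.5826

Independent Poisson processes superpose: combined rate λ = 8 + 7.4 = 15.4 per hour.
Over the interval, μ = 15.4 × 1/3 ≈ 5.13333 (a 20-minute interval = 1/3 hours).
P(N ≥ 5) = 1 − P(N ≤ 4) ≈ 0.5826.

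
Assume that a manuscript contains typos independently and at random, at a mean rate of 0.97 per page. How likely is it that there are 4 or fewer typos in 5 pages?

Over the interval, μ = 0.97 × 5 = 4.85 (5 pages).
P(N ≤ 4) = Σ_{j=0}^{4} e^(−μ) μ^j/j! ≈ 0.4672.

0.4672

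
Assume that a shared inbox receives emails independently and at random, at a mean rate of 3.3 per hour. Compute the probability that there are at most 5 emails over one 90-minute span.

Over the interval, μ = 3.3 × 1.5 = 4.95 (a 90-minute span = 1.5 hours).
P(N ≤ 5) = Σ_{j=0}^{5} e^(−μ) μ^j/j! ≈ 0.6247.

0.6247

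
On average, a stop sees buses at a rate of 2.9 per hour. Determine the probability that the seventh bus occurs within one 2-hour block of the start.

Over the interval, μ = 2.9 × 2 = 5.8 (a 2-hour block = 2 hours).
The seventh arrival falls in the interval iff at least 7 events occur there: P(S_7 ≤ t) = P(N ≥ 7) = 1 − P(N ≤ 6) ≈ 0.3616.

0.3616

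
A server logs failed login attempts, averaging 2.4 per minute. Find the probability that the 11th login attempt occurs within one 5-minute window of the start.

Over the interval, μ = 2.4 × 5 = 12 (a 5-minute window = 5 minutes).
The 11th arrival falls in the interval iff at least 11 events occur there: P(S_11 ≤ t) = P(N ≥ 11) = 1 − P(N ≤ 10) ≈ 0.6528.

0.6528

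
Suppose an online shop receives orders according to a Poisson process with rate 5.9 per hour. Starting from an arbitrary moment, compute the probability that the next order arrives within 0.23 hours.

Inter-arrival times are exponential with rate λ = 5.9 per hour.
P(T ≤ 0.23) = 1 − e^(−λt) = 1 − e^(−5.9 × 0.23) = 1 − e^(−1.357) ≈ 0.7426.

0.7426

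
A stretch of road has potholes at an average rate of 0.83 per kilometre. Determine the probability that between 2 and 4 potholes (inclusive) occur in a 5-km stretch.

0.5184

Over the interval, μ = 0.83 × 5 = 4.15 (a 5-km stretch = 5 kilometres).
P(2 ≤ N ≤ 4) = Σ_{j=2}^{4} e^(−4.15) · 4.15^j/j! ≈ 0.5184.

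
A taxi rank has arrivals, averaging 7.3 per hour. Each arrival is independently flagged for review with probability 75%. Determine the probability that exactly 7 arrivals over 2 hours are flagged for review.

Thinning: the arrivals that are flagged for review themselves form a Poisson process with rate 0.75 × 7.3 = 5.475 per hour.
Over the interval, μ = 5.475 × 2 = 10.95 (2 hours).
P(N = 7) = e^(−10.95) · 10.95^7/7! ≈ 0.0658.

0.0658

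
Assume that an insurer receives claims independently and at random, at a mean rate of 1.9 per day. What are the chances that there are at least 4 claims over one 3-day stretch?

0.8200

Over the interval, μ = 1.9 × 3 = 5.7 (a 3-day stretch = 3 days).
P(N ≥ 4) = 1 − P(N ≤ 3) = 1 − Σ_{j=0}^{3} e^(−μ) μ^j/j! ≈ 0.8200.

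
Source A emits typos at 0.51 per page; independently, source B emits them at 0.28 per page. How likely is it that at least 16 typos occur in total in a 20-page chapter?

Independent Poisson processes superpose: combined rate λ = 0.51 + 0.28 = 0.79 per page.
Over the interval, μ = 0.79 × 20 = 15.8 (a 20-page chapter = 20 pages).
P(N ≥ 16) = 1 − P(N ≤ 15) ≈ 0.5133.

0.5133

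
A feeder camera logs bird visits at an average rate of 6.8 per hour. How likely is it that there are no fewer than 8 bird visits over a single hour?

With mean μ = 6.8 per hour,
P(N ≥ 8) = 1 − P(N ≤ 7) = 1 − Σ_{j=0}^{7} e^(−μ) μ^j/j! ≈ 0.3715.

0.3715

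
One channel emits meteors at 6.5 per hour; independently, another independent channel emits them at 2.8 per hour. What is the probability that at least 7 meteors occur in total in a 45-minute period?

0.5466

Independent Poisson processes superpose: combined rate λ = 6.5 + 2.8 = 9.3 per hour.
Over the interval, μ = 9.3 × 0.75 = 6.975 (a 45-minute period = 0.75 hours).
P(N ≥ 7) = 1 − P(N ≤ 6) ≈ 0.5466.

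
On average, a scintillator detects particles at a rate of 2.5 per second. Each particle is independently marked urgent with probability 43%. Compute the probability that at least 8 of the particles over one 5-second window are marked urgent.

Thinning: the particles that are marked urgent themselves form a Poisson process with rate 0.43 × 2.5 = 1.075 per second.
Over the interval, μ = 1.075 × 5 = 5.375 (a 5-second window = 5 seconds).
P(N ≥ 8) = 1 − P(N ≤ 7) ≈ 0.1754.

0.1754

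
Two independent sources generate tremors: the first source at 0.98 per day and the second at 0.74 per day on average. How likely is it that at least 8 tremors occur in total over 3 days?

0.1506

Independent Poisson processes superpose: combined rate λ = 0.98 + 0.74 = 1.72 per day.
Over the interval, μ = 1.72 × 3 = 5.16 (3 days).
P(N ≥ 8) = 1 − P(N ≤ 7) ≈ 0.1506.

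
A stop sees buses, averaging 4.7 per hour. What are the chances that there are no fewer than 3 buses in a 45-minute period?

Over the interval, μ = 4.7 × 0.75 = 3.525 (a 45-minute period = 0.75 hours).
P(N ≥ 3) = 1 − P(N ≤ 2) = 1 − Σ_{j=0}^{2} e^(−μ) μ^j/j! ≈ 0.6838.

0.6838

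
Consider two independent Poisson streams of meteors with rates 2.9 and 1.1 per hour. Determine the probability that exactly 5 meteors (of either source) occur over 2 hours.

Independent Poisson processes superpose: combined rate λ = 2.9 + 1.1 = 4 per hour.
Over the interval, μ = 4 × 2 = 8 (2 hours).
P(N = 5) = e^(−8) · 8^5/5! ≈ 0.0916.

0.0916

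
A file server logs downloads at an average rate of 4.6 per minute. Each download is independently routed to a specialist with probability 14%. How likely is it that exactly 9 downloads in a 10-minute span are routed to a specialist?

Thinning: the downloads that are routed to a specialist themselves form a Poisson process with rate 0.14 × 4.6 = 0.644 per minute.
Over the interval, μ = 0.644 × 10 = 6.44 (a 10-minute span = 10 minutes).
P(N = 9) = e^(−6.44) · 6.44^9/9! ≈ 0.0838.

0.0838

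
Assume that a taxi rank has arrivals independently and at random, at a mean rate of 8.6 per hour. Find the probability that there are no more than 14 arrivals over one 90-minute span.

0.6853

Over the interval, μ = 8.6 × 1.5 = 12.9 (a 90-minute span = 1.5 hours).
P(N ≤ 14) = Σ_{j=0}^{14} e^(−μ) μ^j/j! ≈ 0.6853.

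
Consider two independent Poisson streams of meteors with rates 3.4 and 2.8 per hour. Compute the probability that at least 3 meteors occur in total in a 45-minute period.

0.8426

Independent Poisson processes superpose: combined rate λ = 3.4 + 2.8 = 6.2 per hour.
Over the interval, μ = 6.2 × 0.75 = 4.65 (a 45-minute period = 0.75 hours).
P(N ≥ 3) = 1 − P(N ≤ 2) ≈ 0.8426.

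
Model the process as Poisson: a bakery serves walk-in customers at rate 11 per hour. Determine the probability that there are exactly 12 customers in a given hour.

0.1094

With mean μ = 11 per hour,
P(N = 12) = e^(−μ) μ^12/12! = e^(−11) · 11^12/479001600 ≈ 0.1094.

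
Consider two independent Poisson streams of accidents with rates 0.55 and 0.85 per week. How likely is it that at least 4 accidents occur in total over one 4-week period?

0.8094

Independent Poisson processes superpose: combined rate λ = 0.55 + 0.85 = 1.4 per week.
Over the interval, μ = 1.4 × 4 = 5.6 (a 4-week period = 4 weeks).
P(N ≥ 4) = 1 − P(N ≤ 3) ≈ 0.8094.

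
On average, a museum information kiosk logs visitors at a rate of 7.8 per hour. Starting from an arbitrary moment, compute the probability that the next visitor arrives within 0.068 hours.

Inter-arrival times are exponential with rate λ = 7.8 per hour.
P(T ≤ 0.068) = 1 − e^(−λt) = 1 − e^(−7.8 × 0.068) = 1 − e^(−0.5304) ≈ 0.4116.

0.4116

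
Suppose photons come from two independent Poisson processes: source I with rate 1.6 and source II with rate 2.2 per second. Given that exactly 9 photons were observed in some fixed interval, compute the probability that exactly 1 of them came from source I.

0.0478

Given the total, each event is independently from source I with probability p = λ_I/(λ_I+λ_II) = 1.6/3.8 ≈ 0.4211.
So K ~ Binomial(9, 1.6/3.8): P(K = 1) = C(9,1) · (1.6/3.8)^1 · (2.2/3.8)^8 ≈ 0.0478.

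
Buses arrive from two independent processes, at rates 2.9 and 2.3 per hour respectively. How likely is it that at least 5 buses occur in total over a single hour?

0.5939

Independent Poisson processes superpose: combined rate λ = 2.9 + 2.3 = 5.2 per hour.
So μ = 5.2.
P(N ≥ 5) = 1 − P(N ≤ 4) ≈ 0.5939.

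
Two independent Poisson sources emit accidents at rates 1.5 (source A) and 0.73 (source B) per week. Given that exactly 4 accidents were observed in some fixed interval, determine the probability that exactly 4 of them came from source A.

0.2047

Given the total, each event is independently from source A with probability p = λ_A/(λ_A+λ_B) = 1.5/2.23 ≈ 0.6726.
So K ~ Binomial(4, 1.5/2.23): P(K = 4) = C(4,4) · (1.5/2.23)^4 · (0.73/2.23)^0 ≈ 0.2047.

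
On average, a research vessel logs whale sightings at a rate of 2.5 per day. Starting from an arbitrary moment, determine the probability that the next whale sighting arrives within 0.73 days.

0.8388

Inter-arrival times are exponential with rate λ = 2.5 per day.
P(T ≤ 0.73) = 1 − e^(−λt) = 1 − e^(−2.5 × 0.73) = 1 − e^(−1.825) ≈ 0.8388.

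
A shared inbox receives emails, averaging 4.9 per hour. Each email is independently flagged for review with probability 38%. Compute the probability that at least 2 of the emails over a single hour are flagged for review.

Thinning: the emails that are flagged for review themselves form a Poisson process with rate 0.38 × 4.9 = 1.862 per hour.
So μ = 1.862.
P(N ≥ 2) = 1 − P(N ≤ 1) ≈ 0.5554.

0.5554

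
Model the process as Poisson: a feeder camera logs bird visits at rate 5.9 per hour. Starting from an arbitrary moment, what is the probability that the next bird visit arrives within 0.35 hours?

0.8732

Inter-arrival times are exponential with rate λ = 5.9 per hour.
P(T ≤ 0.35) = 1 − e^(−λt) = 1 − e^(−5.9 × 0.35) = 1 − e^(−2.065) ≈ 0.8732.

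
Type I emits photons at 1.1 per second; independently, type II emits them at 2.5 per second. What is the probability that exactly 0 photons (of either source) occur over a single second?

Independent Poisson processes superpose: combined rate λ = 1.1 + 2.5 = 3.6 per second.
So μ = 3.6.
P(N = 0) = e^(−3.6) · 3.6^0/0! ≈ 0.0273.

0.0273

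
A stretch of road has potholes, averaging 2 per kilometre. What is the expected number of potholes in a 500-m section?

1

E[N] = λt = 2 × 0.5 = 1 (a 500-m section = 0.5 kilometres).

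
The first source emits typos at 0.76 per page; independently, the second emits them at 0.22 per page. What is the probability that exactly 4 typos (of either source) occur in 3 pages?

Independent Poisson processes superpose: combined rate λ = 0.76 + 0.22 = 0.98 per page.
Over the interval, μ = 0.98 × 3 = 2.94 (3 pages).
P(N = 4) = e^(−2.94) · 2.94^4/4! ≈ 0.1646.

0.1646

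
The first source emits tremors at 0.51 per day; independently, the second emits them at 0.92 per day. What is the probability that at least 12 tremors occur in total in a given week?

0.3044

Independent Poisson processes superpose: combined rate λ = 0.51 + 0.92 = 1.43 per day.
Over the interval, μ = 1.43 × 7 = 10.01 (a week = 7 days).
P(N ≥ 12) = 1 − P(N ≤ 11) ≈ 0.3044.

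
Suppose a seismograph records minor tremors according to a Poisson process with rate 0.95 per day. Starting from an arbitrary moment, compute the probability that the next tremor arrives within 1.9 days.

0.8355

Inter-arrival times are exponential with rate λ = 0.95 per day.
P(T ≤ 1.9) = 1 − e^(−λt) = 1 − e^(−0.95 × 1.9) = 1 − e^(−1.805) ≈ 0.8355.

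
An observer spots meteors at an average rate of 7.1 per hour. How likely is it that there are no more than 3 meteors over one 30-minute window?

Over the interval, μ = 7.1 × 0.5 = 3.55 (a 30-minute window = 0.5 hours).
P(N ≤ 3) = Σ_{j=0}^{3} e^(−μ) μ^j/j! ≈ 0.5259.

0.5259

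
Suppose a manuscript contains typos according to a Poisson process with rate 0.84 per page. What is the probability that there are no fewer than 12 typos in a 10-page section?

0.1429

Over the interval, μ = 0.84 × 10 = 8.4 (a 10-page section = 10 pages).
P(N ≥ 12) = 1 − P(N ≤ 11) = 1 − Σ_{j=0}^{11} e^(−μ) μ^j/j! ≈ 0.1429.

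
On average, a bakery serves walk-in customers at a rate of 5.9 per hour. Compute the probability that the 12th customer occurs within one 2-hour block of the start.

Over the interval, μ = 5.9 × 2 = 11.8 (a 2-hour block = 2 hours).
The 12th arrival falls in the interval iff at least 12 events occur there: P(S_12 ≤ t) = P(N ≥ 12) = 1 − P(N ≤ 11) ≈ 0.5153.

0.5153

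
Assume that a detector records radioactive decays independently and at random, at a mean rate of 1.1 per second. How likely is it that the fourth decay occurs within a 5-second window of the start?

0.7983

Over the interval, μ = 1.1 × 5 = 5.5 (a 5-second window = 5 seconds).
The fourth arrival falls in the interval iff at least 4 events occur there: P(S_4 ≤ t) = P(N ≥ 4) = 1 − P(N ≤ 3) ≈ 0.7983.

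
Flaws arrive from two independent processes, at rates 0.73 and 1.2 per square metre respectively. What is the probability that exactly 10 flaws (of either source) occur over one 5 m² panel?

0.1243

Independent Poisson processes superpose: combined rate λ = 0.73 + 1.2 = 1.93 per square metre.
Over the interval, μ = 1.93 × 5 = 9.65 (a 5 m² panel = 5 square metres).
P(N = 10) = e^(−9.65) · 9.65^10/10! ≈ 0.1243.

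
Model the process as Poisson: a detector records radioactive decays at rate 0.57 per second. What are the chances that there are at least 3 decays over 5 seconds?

Over the interval, μ = 0.57 × 5 = 2.85 (5 seconds).
P(N ≥ 3) = 1 − P(N ≤ 2) = 1 − Σ_{j=0}^{2} e^(−μ) μ^j/j! ≈ 0.5424.

0.5424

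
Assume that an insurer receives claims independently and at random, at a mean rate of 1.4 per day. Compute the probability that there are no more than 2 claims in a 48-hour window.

0.4695

Over the interval, μ = 1.4 × 2 = 2.8 (a 48-hour window = 2 days).
P(N ≤ 2) = Σ_{j=0}^{2} e^(−μ) μ^j/j! ≈ 0.4695.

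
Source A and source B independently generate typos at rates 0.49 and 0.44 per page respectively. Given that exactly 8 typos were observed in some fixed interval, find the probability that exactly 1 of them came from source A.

Given the total, each event is independently from source A with probability p = λ_A/(λ_A+λ_B) = 0.49/0.93 ≈ 0.5269.
So K ~ Binomial(8, 0.49/0.93): P(K = 1) = C(8,1) · (0.49/0.93)^1 · (0.44/0.93)^7 ≈ 0.0224.

0.0224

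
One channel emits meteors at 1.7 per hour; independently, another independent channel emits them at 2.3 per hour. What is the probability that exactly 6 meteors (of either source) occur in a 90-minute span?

0.1606

Independent Poisson processes superpose: combined rate λ = 1.7 + 2.3 = 4 per hour.
Over the interval, μ = 4 × 1.5 = 6 (a 90-minute span = 1.5 hours).
P(N = 6) = e^(−6) · 6^6/6! ≈ 0.1606.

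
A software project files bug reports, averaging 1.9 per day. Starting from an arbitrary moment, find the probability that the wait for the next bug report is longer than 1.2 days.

The wait for the next event is exponential with rate λ = 1.9 per day.
P(T > 1.2) = e^(−λt) = e^(−1.9 × 1.2) = e^(−2.28) ≈ 0.1023.

0.1023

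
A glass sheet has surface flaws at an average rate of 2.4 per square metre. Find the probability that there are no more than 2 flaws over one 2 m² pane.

Over the interval, μ = 2.4 × 2 = 4.8 (a 2 m² pane = 2 square metres).
P(N ≤ 2) = Σ_{j=0}^{2} e^(−μ) μ^j/j! ≈ 0.1425.

0.1425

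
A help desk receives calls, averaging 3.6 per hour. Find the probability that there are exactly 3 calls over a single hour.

0.2125

With mean μ = 3.6 per hour,
P(N = 3) = e^(−μ) μ^3/3! = e^(−3.6) · 3.6^3/6 ≈ 0.2125.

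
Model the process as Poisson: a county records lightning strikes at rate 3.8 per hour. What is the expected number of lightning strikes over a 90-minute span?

5.7

E[N] = λt = 3.8 × 1.5 = 5.7 (a 90-minute span = 1.5 hours).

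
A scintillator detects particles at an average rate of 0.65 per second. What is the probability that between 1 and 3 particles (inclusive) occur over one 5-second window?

Over the interval, μ = 0.65 × 5 = 3.25 (a 5-second window = 5 seconds).
P(1 ≤ N ≤ 3) = Σ_{j=1}^{3} e^(−3.25) · 3.25^j/j! ≈ 0.5526.

0.5526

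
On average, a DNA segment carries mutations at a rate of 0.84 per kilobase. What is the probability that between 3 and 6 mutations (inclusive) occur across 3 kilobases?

0.4466

Over the interval, μ = 0.84 × 3 = 2.52 (3 kilobases).
P(3 ≤ N ≤ 6) = Σ_{j=3}^{6} e^(−2.52) · 2.52^j/j! ≈ 0.4466.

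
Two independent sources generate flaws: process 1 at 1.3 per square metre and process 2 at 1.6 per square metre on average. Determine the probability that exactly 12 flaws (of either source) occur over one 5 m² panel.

Independent Poisson processes superpose: combined rate λ = 1.3 + 1.6 = 2.9 per square metre.
Over the interval, μ = 2.9 × 5 = 14.5 (a 5 m² panel = 5 square metres).
P(N = 12) = e^(−14.5) · 14.5^12/12! ≈ 0.0910.

0.0910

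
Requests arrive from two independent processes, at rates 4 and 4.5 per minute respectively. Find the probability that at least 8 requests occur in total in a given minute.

Independent Poisson processes superpose: combined rate λ = 4 + 4.5 = 8.5 per minute.
So μ = 8.5.
P(N ≥ 8) = 1 − P(N ≤ 7) ≈ 0.6144.

0.6144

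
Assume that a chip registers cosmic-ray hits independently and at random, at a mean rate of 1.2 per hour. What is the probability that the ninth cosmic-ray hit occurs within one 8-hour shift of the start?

0.6204

Over the interval, μ = 1.2 × 8 = 9.6 (an 8-hour shift = 8 hours).
The ninth arrival falls in the interval iff at least 9 events occur there: P(S_9 ≤ t) = P(N ≥ 9) = 1 − P(N ≤ 8) ≈ 0.6204.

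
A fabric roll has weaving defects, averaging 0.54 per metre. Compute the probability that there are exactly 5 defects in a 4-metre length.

Over the interval, μ = 0.54 × 4 = 2.16 (a 4-metre length = 4 metres).
P(N = 5) = e^(−μ) μ^5/5! = e^(−2.16) · 2.16^5/120 ≈ 0.0452.

0.0452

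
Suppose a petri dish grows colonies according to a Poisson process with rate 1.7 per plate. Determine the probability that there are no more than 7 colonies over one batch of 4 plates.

0.6285

Over the interval, μ = 1.7 × 4 = 6.8 (a batch of 4 plates = 4 plates).
P(N ≤ 7) = Σ_{j=0}^{7} e^(−μ) μ^j/j! ≈ 0.6285.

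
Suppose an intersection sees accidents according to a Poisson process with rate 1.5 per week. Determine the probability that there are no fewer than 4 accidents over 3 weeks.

0.6577

Over the interval, μ = 1.5 × 3 = 4.5 (3 weeks).
P(N ≥ 4) = 1 − P(N ≤ 3) = 1 − Σ_{j=0}^{3} e^(−μ) μ^j/j! ≈ 0.6577.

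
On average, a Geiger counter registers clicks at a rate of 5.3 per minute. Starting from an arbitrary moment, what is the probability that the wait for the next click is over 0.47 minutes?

0.0828

The wait for the next event is exponential with rate λ = 5.3 per minute.
P(T > 0.47) = e^(−λt) = e^(−5.3 × 0.47) = e^(−2.491) ≈ 0.0828.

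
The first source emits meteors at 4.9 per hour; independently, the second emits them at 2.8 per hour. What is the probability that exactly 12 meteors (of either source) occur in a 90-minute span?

0.1134

Independent Poisson processes superpose: combined rate λ = 4.9 + 2.8 = 7.7 per hour.
Over the interval, μ = 7.7 × 1.5 = 11.55 (a 90-minute span = 1.5 hours).
P(N = 12) = e^(−11.55) · 11.55^12/12! ≈ 0.1134.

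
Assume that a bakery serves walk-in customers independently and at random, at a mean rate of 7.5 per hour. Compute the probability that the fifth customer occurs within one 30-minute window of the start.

Over the interval, μ = 7.5 × 0.5 = 3.75 (a 30-minute window = 0.5 hours).
The fifth arrival falls in the interval iff at least 5 events occur there: P(S_5 ≤ t) = P(N ≥ 5) = 1 − P(N ≤ 4) ≈ 0.3225.

0.3225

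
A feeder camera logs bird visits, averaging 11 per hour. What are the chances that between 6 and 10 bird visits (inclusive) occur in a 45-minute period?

Over the interval, μ = 11 × 0.75 = 8.25 (a 45-minute period = 0.75 hours).
P(6 ≤ N ≤ 10) = Σ_{j=6}^{10} e^(−8.25) · 8.25^j/j! ≈ 0.6209.

0.6209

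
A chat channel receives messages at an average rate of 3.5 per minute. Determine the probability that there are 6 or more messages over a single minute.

With mean μ = 3.5 per minute,
P(N ≥ 6) = 1 − P(N ≤ 5) = 1 − Σ_{j=0}^{5} e^(−μ) μ^j/j! ≈ 0.1424.

0.1424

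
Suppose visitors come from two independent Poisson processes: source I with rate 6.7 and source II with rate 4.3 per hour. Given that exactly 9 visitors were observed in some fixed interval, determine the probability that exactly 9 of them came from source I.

0.0115

Given the total, each event is independently from source I with probability p = λ_I/(λ_I+λ_II) = 6.7/11 ≈ 0.6091.
So K ~ Binomial(9, 6.7/11): P(K = 9) = C(9,9) · (6.7/11)^9 · (4.3/11)^0 ≈ 0.0115.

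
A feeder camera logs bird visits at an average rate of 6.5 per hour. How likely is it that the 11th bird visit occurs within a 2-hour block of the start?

0.7483

Over the interval, μ = 6.5 × 2 = 13 (a 2-hour block = 2 hours).
The 11th arrival falls in the interval iff at least 11 events occur there: P(S_11 ≤ t) = P(N ≥ 11) = 1 − P(N ≤ 10) ≈ 0.7483.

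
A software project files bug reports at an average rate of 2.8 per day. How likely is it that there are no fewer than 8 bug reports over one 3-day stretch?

0.6013

Over the interval, μ = 2.8 × 3 = 8.4 (a 3-day stretch = 3 days).
P(N ≥ 8) = 1 − P(N ≤ 7) = 1 − Σ_{j=0}^{7} e^(−μ) μ^j/j! ≈ 0.6013.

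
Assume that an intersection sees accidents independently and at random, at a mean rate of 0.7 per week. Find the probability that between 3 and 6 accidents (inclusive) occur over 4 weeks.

0.5061

Over the interval, μ = 0.7 × 4 = 2.8 (4 weeks).
P(3 ≤ N ≤ 6) = Σ_{j=3}^{6} e^(−2.8) · 2.8^j/j! ≈ 0.5061.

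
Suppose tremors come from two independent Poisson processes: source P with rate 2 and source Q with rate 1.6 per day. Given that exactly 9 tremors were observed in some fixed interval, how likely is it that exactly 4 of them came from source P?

Given the total, each event is independently from source P with probability p = λ_P/(λ_P+λ_Q) = 2/3.6 ≈ 0.5556.
So K ~ Binomial(9, 2/3.6): P(K = 4) = C(9,4) · (2/3.6)^4 · (1.6/3.6)^5 ≈ 0.2081.

0.2081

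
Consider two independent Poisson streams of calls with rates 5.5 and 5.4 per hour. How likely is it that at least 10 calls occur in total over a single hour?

0.6485

Independent Poisson processes superpose: combined rate λ = 5.5 + 5.4 = 10.9 per hour.
So μ = 10.9.
P(N ≥ 10) = 1 − P(N ≤ 9) ≈ 0.6485.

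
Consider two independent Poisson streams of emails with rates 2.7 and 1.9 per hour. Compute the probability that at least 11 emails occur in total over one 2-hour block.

0.3180

Independent Poisson processes superpose: combined rate λ = 2.7 + 1.9 = 4.6 per hour.
Over the interval, μ = 4.6 × 2 = 9.2 (a 2-hour block = 2 hours).
P(N ≥ 11) = 1 − P(N ≤ 10) ≈ 0.3180.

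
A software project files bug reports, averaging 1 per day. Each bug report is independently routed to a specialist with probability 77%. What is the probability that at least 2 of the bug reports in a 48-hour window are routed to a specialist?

0.4555

Thinning: the bug reports that are routed to a specialist themselves form a Poisson process with rate 0.77 × 1 = 0.77 per day.
Over the interval, μ = 0.77 × 2 = 1.54 (a 48-hour window = 2 days).
P(N ≥ 2) = 1 − P(N ≤ 1) ≈ 0.4555.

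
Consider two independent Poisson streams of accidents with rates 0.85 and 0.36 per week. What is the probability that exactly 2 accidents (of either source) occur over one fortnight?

Independent Poisson processes superpose: combined rate λ = 0.85 + 0.36 = 1.21 per week.
Over the interval, μ = 1.21 × 2 = 2.42 (a fortnight = 2 weeks).
P(N = 2) = e^(−2.42) · 2.42^2/2! ≈ 0.2604.

0.2604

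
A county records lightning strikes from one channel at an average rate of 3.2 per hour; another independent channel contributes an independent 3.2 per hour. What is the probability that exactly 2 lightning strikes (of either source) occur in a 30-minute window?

Independent Poisson processes superpose: combined rate λ = 3.2 + 3.2 = 6.4 per hour.
Over the interval, μ = 6.4 × 0.5 = 3.2 (a 30-minute window = 0.5 hours).
P(N = 2) = e^(−3.2) · 3.2^2/2! ≈ 0.2087.

0.2087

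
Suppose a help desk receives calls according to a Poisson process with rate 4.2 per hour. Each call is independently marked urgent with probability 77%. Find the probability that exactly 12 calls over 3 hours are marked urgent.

0.0888

Thinning: the calls that are marked urgent themselves form a Poisson process with rate 0.77 × 4.2 = 3.234 per hour.
Over the interval, μ = 3.234 × 3 = 9.702 (3 hours).
P(N = 12) = e^(−9.702) · 9.702^12/12! ≈ 0.0888.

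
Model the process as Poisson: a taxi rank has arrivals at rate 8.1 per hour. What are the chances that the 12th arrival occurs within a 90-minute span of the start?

Over the interval, μ = 8.1 × 1.5 = 12.15 (a 90-minute span = 1.5 hours).
The 12th arrival falls in the interval iff at least 12 events occur there: P(S_12 ≤ t) = P(N ≥ 12) = 1 − P(N ≤ 11) ≈ 0.5554.

0.5554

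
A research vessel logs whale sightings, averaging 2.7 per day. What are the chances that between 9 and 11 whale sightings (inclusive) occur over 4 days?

0.3529

Over the interval, μ = 2.7 × 4 = 10.8 (4 days).
P(9 ≤ N ≤ 11) = Σ_{j=9}^{11} e^(−10.8) · 10.8^j/j! ≈ 0.3529.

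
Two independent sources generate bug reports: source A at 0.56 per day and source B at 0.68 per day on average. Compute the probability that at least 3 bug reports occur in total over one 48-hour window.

Independent Poisson processes superpose: combined rate λ = 0.56 + 0.68 = 1.24 per day.
Over the interval, μ = 1.24 × 2 = 2.48 (a 48-hour window = 2 days).
P(N ≥ 3) = 1 − P(N ≤ 2) ≈ 0.4510.

0.4510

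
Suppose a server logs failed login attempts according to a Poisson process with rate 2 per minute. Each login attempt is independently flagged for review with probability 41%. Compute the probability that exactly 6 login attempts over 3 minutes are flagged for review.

0.0263

Thinning: the login attempts that are flagged for review themselves form a Poisson process with rate 0.41 × 2 = 0.82 per minute.
Over the interval, μ = 0.82 × 3 = 2.46 (3 minutes).
P(N = 6) = e^(−2.46) · 2.46^6/6! ≈ 0.0263.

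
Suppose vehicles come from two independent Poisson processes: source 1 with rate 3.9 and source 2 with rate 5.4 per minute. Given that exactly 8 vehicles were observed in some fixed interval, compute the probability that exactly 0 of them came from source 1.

Given the total, each event is independently from source 1 with probability p = λ_1/(λ_1+λ_2) = 3.9/9.3 ≈ 0.4194.
So K ~ Binomial(8, 3.9/9.3): P(K = 0) = C(8,0) · (3.9/9.3)^0 · (5.4/9.3)^8 ≈ 0.0129.

0.0129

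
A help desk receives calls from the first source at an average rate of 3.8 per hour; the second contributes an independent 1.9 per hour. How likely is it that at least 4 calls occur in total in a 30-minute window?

0.3192

Independent Poisson processes superpose: combined rate λ = 3.8 + 1.9 = 5.7 per hour.
Over the interval, μ = 5.7 × 0.5 = 2.85 (a 30-minute window = 0.5 hours).
P(N ≥ 4) = 1 − P(N ≤ 3) ≈ 0.3192.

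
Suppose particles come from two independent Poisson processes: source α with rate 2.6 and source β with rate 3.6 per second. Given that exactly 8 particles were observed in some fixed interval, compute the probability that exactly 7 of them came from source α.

Given the total, each event is independently from source α with probability p = λ_α/(λ_α+λ_β) = 2.6/6.2 ≈ 0.4194.
So K ~ Binomial(8, 2.6/6.2): P(K = 7) = C(8,7) · (2.6/6.2)^7 · (3.6/6.2)^1 ≈ 0.0106.

0.0106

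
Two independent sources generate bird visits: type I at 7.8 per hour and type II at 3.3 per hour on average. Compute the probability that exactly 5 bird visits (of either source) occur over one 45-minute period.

Independent Poisson processes superpose: combined rate λ = 7.8 + 3.3 = 11.1 per hour.
Over the interval, μ = 11.1 × 0.75 = 8.325 (a 45-minute period = 0.75 hours).
P(N = 5) = e^(−8.325) · 8.325^5/5! ≈ 0.0808.

0.0808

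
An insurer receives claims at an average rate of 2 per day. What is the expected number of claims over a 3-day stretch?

E[N] = λt = 2 × 3 = 6 (a 3-day stretch = 3 days).

6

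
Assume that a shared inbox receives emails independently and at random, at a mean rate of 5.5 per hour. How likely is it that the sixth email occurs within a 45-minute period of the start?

0.2347

Over the interval, μ = 5.5 × 0.75 = 4.125 (a 45-minute period = 0.75 hours).
The sixth arrival falls in the interval iff at least 6 events occur there: P(S_6 ≤ t) = P(N ≥ 6) = 1 − P(N ≤ 5) ≈ 0.2347.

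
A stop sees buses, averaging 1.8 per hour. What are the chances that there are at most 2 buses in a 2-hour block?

Over the interval, μ = 1.8 × 2 = 3.6 (a 2-hour block = 2 hours).
P(N ≤ 2) = Σ_{j=0}^{2} e^(−μ) μ^j/j! ≈ 0.3027.

0.3027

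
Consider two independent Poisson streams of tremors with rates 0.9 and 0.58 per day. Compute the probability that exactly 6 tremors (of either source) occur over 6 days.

Independent Poisson processes superpose: combined rate λ = 0.9 + 0.58 = 1.48 per day.
Over the interval, μ = 1.48 × 6 = 8.88 (6 days).
P(N = 6) = e^(−8.88) · 8.88^6/6! ≈ 0.0948.

0.0948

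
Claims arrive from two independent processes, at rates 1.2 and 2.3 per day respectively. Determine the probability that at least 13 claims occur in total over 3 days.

Independent Poisson processes superpose: combined rate λ = 1.2 + 2.3 = 3.5 per day.
Over the interval, μ = 3.5 × 3 = 10.5 (3 days).
P(N ≥ 13) = 1 − P(N ≤ 12) ≈ 0.2580.

0.2580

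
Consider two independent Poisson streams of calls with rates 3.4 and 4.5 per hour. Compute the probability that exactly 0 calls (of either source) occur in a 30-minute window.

Independent Poisson processes superpose: combined rate λ = 3.4 + 4.5 = 7.9 per hour.
Over the interval, μ = 7.9 × 0.5 = 3.95 (a 30-minute window = 0.5 hours).
P(N = 0) = e^(−3.95) · 3.95^0/0! ≈ 0.0193.

0.0193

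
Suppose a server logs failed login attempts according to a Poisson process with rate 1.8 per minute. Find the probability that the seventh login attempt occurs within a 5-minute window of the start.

0.7932

Over the interval, μ = 1.8 × 5 = 9 (a 5-minute window = 5 minutes).
The seventh arrival falls in the interval iff at least 7 events occur there: P(S_7 ≤ t) = P(N ≥ 7) = 1 − P(N ≤ 6) ≈ 0.7932.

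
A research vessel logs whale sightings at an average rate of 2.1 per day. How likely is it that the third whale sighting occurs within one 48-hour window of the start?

Over the interval, μ = 2.1 × 2 = 4.2 (a 48-hour window = 2 days).
The third arrival falls in the interval iff at least 3 events occur there: P(S_3 ≤ t) = P(N ≥ 3) = 1 − P(N ≤ 2) ≈ 0.7898.

0.7898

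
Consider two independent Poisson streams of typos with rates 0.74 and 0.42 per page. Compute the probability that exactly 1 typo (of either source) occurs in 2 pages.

0.2280

Independent Poisson processes superpose: combined rate λ = 0.74 + 0.42 = 1.16 per page.
Over the interval, μ = 1.16 × 2 = 2.32 (2 pages).
P(N = 1) = e^(−2.32) · 2.32^1/1! ≈ 0.2280.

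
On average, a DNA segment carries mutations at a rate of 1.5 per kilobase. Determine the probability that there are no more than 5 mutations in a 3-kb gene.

0.7029

Over the interval, μ = 1.5 × 3 = 4.5 (a 3-kb gene = 3 kilobases).
P(N ≤ 5) = Σ_{j=0}^{5} e^(−μ) μ^j/j! ≈ 0.7029.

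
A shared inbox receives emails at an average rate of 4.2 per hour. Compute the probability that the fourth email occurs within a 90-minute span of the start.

0.8736

Over the interval, μ = 4.2 × 1.5 = 6.3 (a 90-minute span = 1.5 hours).
The fourth arrival falls in the interval iff at least 4 events occur there: P(S_4 ≤ t) = P(N ≥ 4) = 1 − P(N ≤ 3) ≈ 0.8736.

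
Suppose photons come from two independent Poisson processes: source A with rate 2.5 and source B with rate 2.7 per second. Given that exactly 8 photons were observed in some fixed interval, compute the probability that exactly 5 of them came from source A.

0.2014

Given the total, each event is independently from source A with probability p = λ_A/(λ_A+λ_B) = 2.5/5.2 ≈ 0.4808.
So K ~ Binomial(8, 2.5/5.2): P(K = 5) = C(8,5) · (2.5/5.2)^5 · (2.7/5.2)^3 ≈ 0.2014.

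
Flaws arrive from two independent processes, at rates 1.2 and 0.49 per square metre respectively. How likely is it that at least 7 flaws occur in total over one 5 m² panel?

Independent Poisson processes superpose: combined rate λ = 1.2 + 0.49 = 1.69 per square metre.
Over the interval, μ = 1.69 × 5 = 8.45 (a 5 m² panel = 5 square metres).
P(N ≥ 7) = 1 − P(N ≤ 6) ≈ 0.7385.

0.7385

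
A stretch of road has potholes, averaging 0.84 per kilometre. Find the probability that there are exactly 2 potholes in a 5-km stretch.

0.1323

Over the interval, μ = 0.84 × 5 = 4.2 (a 5-km stretch = 5 kilometres).
P(N = 2) = e^(−μ) μ^2/2! = e^(−4.2) · 4.2^2/2 ≈ 0.1323.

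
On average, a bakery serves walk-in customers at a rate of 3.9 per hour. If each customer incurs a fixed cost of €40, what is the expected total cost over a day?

€3744

E[N] = 3.9 × 24 = 93.6 (a day = 24 hours); E[cost] = 93.6 × €40 = €3744.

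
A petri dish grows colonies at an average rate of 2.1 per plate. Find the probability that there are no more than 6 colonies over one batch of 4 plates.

Over the interval, μ = 2.1 × 4 = 8.4 (a batch of 4 plates = 4 plates).
P(N ≤ 6) = Σ_{j=0}^{6} e^(−μ) μ^j/j! ≈ 0.2670.

0.2670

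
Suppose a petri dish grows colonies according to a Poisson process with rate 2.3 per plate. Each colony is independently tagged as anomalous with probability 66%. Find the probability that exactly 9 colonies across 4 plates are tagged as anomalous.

0.0713

Thinning: the colonies that are tagged as anomalous themselves form a Poisson process with rate 0.66 × 2.3 = 1.518 per plate.
Over the interval, μ = 1.518 × 4 = 6.072 (4 plates).
P(N = 9) = e^(−6.072) · 6.072^9/9! ≈ 0.0713.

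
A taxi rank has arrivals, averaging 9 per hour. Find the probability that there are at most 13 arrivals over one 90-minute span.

0.5182

Over the interval, μ = 9 × 1.5 = 13.5 (a 90-minute span = 1.5 hours).
P(N ≤ 13) = Σ_{j=0}^{13} e^(−μ) μ^j/j! ≈ 0.5182.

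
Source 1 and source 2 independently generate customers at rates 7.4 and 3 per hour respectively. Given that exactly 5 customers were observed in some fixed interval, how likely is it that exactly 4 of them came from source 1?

0.3697

Given the total, each event is independently from source 1 with probability p = λ_1/(λ_1+λ_2) = 7.4/10.4 ≈ 0.7115.
So K ~ Binomial(5, 7.4/10.4): P(K = 4) = C(5,4) · (7.4/10.4)^4 · (3/10.4)^1 ≈ 0.3697.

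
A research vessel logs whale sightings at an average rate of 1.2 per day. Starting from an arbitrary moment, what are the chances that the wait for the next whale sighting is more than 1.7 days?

The wait for the next event is exponential with rate λ = 1.2 per day.
P(T > 1.7) = e^(−λt) = e^(−1.2 × 1.7) = e^(−2.04) ≈ 0.1300.

0.1300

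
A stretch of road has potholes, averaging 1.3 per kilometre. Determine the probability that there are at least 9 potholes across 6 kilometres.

0.3796

Over the interval, μ = 1.3 × 6 = 7.8 (6 kilometres).
P(N ≥ 9) = 1 − P(N ≤ 8) = 1 − Σ_{j=0}^{8} e^(−μ) μ^j/j! ≈ 0.3796.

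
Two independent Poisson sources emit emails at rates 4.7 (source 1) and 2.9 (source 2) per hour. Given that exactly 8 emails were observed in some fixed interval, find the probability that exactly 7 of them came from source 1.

0.1056

Given the total, each event is independently from source 1 with probability p = λ_1/(λ_1+λ_2) = 4.7/7.6 ≈ 0.6184.
So K ~ Binomial(8, 4.7/7.6): P(K = 7) = C(8,7) · (4.7/7.6)^7 · (2.9/7.6)^1 ≈ 0.1056.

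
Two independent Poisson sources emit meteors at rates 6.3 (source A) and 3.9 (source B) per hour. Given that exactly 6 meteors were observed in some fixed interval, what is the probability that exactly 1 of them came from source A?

Given the total, each event is independently from source A with probability p = λ_A/(λ_A+λ_B) = 6.3/10.2 ≈ 0.6176.
So K ~ Binomial(6, 6.3/10.2): P(K = 1) = C(6,1) · (6.3/10.2)^1 · (3.9/10.2)^5 ≈ 0.0303.

0.0303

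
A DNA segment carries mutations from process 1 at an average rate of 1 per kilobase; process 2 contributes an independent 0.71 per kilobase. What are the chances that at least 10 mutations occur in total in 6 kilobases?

0.5741

Independent Poisson processes superpose: combined rate λ = 1 + 0.71 = 1.71 per kilobase.
Over the interval, μ = 1.71 × 6 = 10.26 (6 kilobases).
P(N ≥ 10) = 1 − P(N ≤ 9) ≈ 0.5741.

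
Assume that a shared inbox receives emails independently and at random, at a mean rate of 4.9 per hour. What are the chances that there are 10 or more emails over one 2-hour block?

Over the interval, μ = 4.9 × 2 = 9.8 (a 2-hour block = 2 hours).
P(N ≥ 10) = 1 − P(N ≤ 9) = 1 − Σ_{j=0}^{9} e^(−μ) μ^j/j! ≈ 0.5168.

0.5168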